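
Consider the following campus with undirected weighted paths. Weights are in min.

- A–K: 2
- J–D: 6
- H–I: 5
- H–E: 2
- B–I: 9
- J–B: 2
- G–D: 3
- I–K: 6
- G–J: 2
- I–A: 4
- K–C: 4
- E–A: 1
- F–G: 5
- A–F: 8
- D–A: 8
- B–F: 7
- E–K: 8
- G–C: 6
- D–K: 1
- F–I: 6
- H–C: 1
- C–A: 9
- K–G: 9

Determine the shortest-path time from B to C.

10 min

Compare a few routes:
B - J - D - K - C: 2+6+1+4 = 13
B - J - G - D - K - C: 2+2+3+1+4 = 12
B - J - G - D - K - A - E - H - C: 2+2+3+1+2+1+2+1 = 14
B - J - G - C: 2+2+6 = 10
Cheapest is B - J - G - C at 10 min.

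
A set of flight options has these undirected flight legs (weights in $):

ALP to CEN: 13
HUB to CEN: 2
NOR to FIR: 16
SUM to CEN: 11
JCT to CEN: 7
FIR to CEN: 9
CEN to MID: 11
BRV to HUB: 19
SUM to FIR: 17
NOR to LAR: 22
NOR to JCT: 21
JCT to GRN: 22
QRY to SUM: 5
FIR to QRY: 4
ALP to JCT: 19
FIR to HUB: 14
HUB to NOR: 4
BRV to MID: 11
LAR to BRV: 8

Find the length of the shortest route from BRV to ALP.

$34

Running Dijkstra from BRV:
BRV: 0
LAR: 8  (via BRV)
MID: 11  (via BRV)
HUB: 19  (via BRV)
CEN: 21  (via HUB)
NOR: 23  (via HUB)
JCT: 28  (via CEN)
FIR: 30  (via CEN)
SUM: 32  (via CEN)
QRY: 34  (via FIR)
ALP: 34  (via CEN)
Shortest route: BRV → HUB → CEN → ALP = $34.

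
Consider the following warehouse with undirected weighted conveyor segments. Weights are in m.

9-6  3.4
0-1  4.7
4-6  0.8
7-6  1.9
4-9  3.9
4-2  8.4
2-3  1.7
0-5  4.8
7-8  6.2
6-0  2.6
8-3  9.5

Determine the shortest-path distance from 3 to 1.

18.2 m

Running Dijkstra from 3:
3: 0
2: 1.7  (via 3)
8: 9.5  (via 3)
4: 10.1  (via 2)
6: 10.9  (via 4)
7: 12.8  (via 6)
0: 13.5  (via 6)
9: 14  (via 4)
1: 18.2  (via 0)
Shortest route: 3 → 2 → 4 → 6 → 0 → 1 = 18.2 m.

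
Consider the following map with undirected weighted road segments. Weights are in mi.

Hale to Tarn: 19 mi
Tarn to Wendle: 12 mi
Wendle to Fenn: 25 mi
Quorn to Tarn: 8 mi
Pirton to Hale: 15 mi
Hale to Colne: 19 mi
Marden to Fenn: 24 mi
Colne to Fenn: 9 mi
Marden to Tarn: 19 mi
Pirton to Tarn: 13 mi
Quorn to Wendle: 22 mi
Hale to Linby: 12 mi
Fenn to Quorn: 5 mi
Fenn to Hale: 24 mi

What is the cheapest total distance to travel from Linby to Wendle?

43 mi

Shortest distances from Linby:
Linby: 0
Hale: 12  (via Linby)
Pirton: 27  (via Hale)
Tarn: 31  (via Hale)
Colne: 31  (via Hale)
Fenn: 36  (via Hale)
Quorn: 39  (via Tarn)
Wendle: 43  (via Tarn)
Shortest route: Linby–Hale–Tarn–Wendle = 43 mi.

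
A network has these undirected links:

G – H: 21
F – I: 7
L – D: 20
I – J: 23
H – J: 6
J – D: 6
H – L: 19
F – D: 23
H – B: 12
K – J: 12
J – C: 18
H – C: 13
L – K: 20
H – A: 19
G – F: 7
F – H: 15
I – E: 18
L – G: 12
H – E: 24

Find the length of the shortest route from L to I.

Shortest distances from L:
L: 0
G: 12  (via L)
F: 19  (via G)
H: 19  (via L)
D: 20  (via L)
K: 20  (via L)
J: 25  (via H)
I: 26  (via F)
Shortest route: L–G–F–I = 26.

26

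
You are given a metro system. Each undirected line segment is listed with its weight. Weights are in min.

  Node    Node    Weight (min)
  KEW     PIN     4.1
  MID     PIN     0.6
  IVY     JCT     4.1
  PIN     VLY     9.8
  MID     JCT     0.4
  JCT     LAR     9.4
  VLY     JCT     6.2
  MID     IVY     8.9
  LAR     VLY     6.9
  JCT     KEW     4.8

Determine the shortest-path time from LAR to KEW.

14.2 min

Settle nodes by increasing distance from LAR:
LAR: 0
VLY: 6.9  (via LAR)
JCT: 9.4  (via LAR)
MID: 9.8  (via JCT)
PIN: 10.4  (via MID)
IVY: 13.5  (via JCT)
KEW: 14.2  (via JCT)
Shortest route: LAR–JCT–KEW = 14.2 min.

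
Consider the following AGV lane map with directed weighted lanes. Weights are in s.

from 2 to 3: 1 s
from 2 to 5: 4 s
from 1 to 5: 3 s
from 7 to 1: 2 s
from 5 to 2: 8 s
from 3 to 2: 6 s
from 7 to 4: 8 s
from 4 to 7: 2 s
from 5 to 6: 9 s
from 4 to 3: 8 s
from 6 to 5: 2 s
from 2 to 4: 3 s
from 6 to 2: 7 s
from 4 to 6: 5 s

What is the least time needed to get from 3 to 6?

14 s

Enumerating some paths:
3 → 2 → 5 → 6: 6+4+9 = 19
3 → 2 → 4 → 6: 6+3+5 = 14
3 → 2 → 4 → 7 → 1 → 5 → 6: 6+3+2+2+3+9 = 25
The minimum is 14 s via 3 → 2 → 4 → 6.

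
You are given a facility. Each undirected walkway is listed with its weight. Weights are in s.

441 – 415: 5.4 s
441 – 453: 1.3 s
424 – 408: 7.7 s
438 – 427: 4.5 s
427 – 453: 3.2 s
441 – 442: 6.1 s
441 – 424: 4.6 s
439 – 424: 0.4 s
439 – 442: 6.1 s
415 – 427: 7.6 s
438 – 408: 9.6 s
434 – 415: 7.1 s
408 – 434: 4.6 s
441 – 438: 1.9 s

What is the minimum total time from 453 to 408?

Enumerating some paths:
453 → 441 → 438 → 408: 1.3+1.9+9.6 = 12.8
453 → 441 → 424 → 408: 1.3+4.6+7.7 = 13.6
Cheapest is 453 → 441 → 438 → 408 at 12.8 s.

12.8 s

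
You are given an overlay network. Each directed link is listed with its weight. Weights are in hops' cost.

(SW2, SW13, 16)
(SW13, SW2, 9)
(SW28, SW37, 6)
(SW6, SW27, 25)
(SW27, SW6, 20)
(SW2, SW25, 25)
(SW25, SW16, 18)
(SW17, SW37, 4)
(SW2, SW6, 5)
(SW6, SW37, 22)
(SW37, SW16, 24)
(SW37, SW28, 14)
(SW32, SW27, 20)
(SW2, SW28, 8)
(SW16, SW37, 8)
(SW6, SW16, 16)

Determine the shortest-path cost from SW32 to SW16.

56 hops' cost

Candidate routes:
SW32–SW27–SW6–SW37–SW16: 20+20+22+24 = 86
SW32–SW27–SW6–SW16: 20+20+16 = 56
Cheapest is SW32–SW27–SW6–SW16 at 56 hops' cost.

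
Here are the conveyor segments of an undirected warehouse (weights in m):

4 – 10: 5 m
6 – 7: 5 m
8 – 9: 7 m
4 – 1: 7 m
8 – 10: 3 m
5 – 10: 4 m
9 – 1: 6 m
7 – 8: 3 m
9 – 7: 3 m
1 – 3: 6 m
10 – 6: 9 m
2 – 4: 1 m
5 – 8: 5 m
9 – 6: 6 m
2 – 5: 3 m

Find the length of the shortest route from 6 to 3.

18 m

Settle nodes by increasing distance from 6:
6: 0
7: 5  (via 6)
9: 6  (via 6)
8: 8  (via 7)
10: 9  (via 6)
1: 12  (via 9)
5: 13  (via 8)
4: 14  (via 10)
2: 15  (via 4)
3: 18  (via 1)
Shortest route: 6–9–1–3 = 18 m.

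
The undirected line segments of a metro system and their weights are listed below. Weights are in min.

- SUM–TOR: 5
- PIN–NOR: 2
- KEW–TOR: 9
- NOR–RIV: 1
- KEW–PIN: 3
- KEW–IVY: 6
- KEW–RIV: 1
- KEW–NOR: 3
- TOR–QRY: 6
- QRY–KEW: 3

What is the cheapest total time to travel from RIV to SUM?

Candidate routes:
RIV → KEW → TOR → SUM: 1+9+5 = 15
RIV → NOR → KEW → QRY → TOR → SUM: 1+3+3+6+5 = 18
Cheapest is RIV → KEW → TOR → SUM at 15 min.

15 min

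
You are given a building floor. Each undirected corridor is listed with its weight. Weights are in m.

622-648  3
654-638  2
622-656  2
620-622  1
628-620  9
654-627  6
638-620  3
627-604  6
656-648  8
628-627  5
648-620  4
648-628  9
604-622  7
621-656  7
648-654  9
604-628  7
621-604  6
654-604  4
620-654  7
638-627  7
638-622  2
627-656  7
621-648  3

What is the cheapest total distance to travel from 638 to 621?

Enumerating some paths:
638 → 622 → 648 → 621: 2+3+3 = 8
638 → 622 → 620 → 648 → 621: 2+1+4+3 = 10
638 → 620 → 648 → 621: 3+4+3 = 10
638 → 620 → 622 → 648 → 621: 3+1+3+3 = 10
Cheapest is 638 → 622 → 648 → 621 at 8 m.

8 m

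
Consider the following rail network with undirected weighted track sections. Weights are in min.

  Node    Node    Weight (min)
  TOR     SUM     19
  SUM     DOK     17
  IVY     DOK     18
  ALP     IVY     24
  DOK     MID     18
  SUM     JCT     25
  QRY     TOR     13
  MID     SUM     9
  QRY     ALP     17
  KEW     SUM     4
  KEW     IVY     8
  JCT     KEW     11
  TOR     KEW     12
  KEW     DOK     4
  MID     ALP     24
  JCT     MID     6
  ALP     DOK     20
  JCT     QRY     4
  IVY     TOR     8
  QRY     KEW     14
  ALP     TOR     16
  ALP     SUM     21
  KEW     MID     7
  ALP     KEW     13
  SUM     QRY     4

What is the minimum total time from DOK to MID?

Settle nodes by increasing distance from DOK:
DOK: 0
KEW: 4  (via DOK)
SUM: 8  (via KEW)
MID: 11  (via KEW)
Shortest route: DOK → KEW → MID = 11 min.

11 min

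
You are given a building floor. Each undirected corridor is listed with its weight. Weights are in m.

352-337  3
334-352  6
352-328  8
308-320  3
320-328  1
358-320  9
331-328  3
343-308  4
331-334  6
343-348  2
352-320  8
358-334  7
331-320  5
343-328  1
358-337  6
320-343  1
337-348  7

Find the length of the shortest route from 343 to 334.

10 m

Compare a few routes:
343 - 328 - 331 - 334: 1+3+6 = 10
343 - 320 - 328 - 331 - 334: 1+1+3+6 = 11
343 - 320 - 331 - 334: 1+5+6 = 12
The minimum is 10 m via 343 - 328 - 331 - 334.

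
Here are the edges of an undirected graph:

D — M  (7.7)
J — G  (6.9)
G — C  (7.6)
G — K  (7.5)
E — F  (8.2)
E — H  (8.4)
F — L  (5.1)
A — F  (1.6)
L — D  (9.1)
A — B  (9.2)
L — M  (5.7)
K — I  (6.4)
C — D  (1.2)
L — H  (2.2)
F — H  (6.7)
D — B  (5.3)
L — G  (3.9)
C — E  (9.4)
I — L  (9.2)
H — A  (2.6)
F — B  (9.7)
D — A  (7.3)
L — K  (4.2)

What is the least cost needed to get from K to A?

9

Compare a few routes:
K - L - H - A: 4.2+2.2+2.6 = 9
K - G - L - H - A: 7.5+3.9+2.2+2.6 = 16.2
K - L - H - F - A: 4.2+2.2+6.7+1.6 = 14.7
K - L - F - A: 4.2+5.1+1.6 = 10.9
Cheapest is K - L - H - A at 9.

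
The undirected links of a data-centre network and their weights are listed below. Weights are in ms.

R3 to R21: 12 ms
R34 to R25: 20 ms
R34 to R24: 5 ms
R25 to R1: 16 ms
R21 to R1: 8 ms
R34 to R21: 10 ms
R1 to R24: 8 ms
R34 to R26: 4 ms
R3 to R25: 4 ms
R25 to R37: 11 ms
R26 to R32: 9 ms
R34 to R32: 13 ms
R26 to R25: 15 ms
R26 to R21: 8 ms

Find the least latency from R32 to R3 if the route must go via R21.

29 ms

Shortest R32→R21: R32–R26–R21 = 17
Shortest R21→R3: R21–R3 = 12
Total via R21: 17 + 12 = 29 ms.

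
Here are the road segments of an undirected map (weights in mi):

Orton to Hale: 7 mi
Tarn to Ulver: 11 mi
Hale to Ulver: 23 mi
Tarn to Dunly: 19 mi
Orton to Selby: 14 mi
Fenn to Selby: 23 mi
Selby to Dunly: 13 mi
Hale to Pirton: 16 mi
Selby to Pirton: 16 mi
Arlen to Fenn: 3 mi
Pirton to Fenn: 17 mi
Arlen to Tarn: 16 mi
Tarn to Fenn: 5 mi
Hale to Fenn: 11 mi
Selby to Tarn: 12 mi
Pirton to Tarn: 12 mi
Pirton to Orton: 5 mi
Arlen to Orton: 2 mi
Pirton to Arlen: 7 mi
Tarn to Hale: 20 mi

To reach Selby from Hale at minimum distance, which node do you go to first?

Orton

Enumerating some paths:
Hale → Fenn → Tarn → Selby: 11+5+12 = 28
Hale → Orton → Selby: 7+14 = 21
The minimum is 21 mi via Hale → Orton → Selby.
So from Hale the first move is to Orton.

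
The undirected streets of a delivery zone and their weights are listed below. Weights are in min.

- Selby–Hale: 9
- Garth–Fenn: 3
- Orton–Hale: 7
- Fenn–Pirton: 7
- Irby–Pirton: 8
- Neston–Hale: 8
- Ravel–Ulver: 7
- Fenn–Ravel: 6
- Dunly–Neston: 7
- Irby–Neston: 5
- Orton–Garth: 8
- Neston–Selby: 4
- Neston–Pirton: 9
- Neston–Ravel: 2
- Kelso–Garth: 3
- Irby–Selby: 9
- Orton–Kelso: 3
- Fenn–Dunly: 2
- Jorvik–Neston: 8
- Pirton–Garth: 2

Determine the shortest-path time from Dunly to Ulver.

Running Dijkstra from Dunly:
Dunly: 0
Fenn: 2  (via Dunly)
Garth: 5  (via Fenn)
Neston: 7  (via Dunly)
Pirton: 7  (via Garth)
Ravel: 8  (via Fenn)
Kelso: 8  (via Garth)
Selby: 11  (via Neston)
Orton: 11  (via Kelso)
Irby: 12  (via Neston)
Ulver: 15  (via Ravel)
Shortest route: Dunly → Fenn → Ravel → Ulver = 15 min.

15 min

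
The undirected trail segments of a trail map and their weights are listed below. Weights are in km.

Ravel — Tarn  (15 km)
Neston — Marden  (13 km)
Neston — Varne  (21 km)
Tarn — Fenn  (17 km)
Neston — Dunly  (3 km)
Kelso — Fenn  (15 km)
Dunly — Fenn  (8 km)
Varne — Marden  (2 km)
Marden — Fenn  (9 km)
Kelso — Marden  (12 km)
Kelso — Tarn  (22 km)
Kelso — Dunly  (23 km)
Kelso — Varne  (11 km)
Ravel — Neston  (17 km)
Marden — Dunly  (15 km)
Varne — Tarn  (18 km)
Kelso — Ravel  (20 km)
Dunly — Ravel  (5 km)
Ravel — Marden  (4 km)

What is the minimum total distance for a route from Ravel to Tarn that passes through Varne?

Shortest Ravel→Varne: Ravel–Marden–Varne = 6
Best Varne to Tarn: Varne–Tarn costing 18
Total via Varne: 6 + 18 = 24 km.

24 km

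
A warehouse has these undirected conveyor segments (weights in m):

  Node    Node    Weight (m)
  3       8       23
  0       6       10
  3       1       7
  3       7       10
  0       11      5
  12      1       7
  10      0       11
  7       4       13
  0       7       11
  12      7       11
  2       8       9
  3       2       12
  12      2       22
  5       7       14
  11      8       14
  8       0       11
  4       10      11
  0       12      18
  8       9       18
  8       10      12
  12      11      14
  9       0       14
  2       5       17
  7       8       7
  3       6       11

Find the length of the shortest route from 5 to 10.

33 m

Enumerating some paths:
5–7–8–10: 14+7+12 = 33
5–7–0–10: 14+11+11 = 36
5–7–4–10: 14+13+11 = 38
The minimum is 33 m via 5–7–8–10.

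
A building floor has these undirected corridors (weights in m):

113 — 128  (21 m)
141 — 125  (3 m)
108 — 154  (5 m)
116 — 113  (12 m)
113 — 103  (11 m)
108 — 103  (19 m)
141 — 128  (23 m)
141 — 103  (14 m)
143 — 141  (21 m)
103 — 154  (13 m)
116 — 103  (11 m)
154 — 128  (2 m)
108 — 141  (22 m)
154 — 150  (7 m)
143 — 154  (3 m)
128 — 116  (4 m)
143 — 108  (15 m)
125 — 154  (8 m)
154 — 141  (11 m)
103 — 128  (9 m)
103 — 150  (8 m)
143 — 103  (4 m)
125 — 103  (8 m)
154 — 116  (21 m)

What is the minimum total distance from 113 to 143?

Running Dijkstra from 113:
113: 0
103: 11  (via 113)
116: 12  (via 113)
143: 15  (via 103)
Shortest route: 113–103–143 = 15 m.

15 m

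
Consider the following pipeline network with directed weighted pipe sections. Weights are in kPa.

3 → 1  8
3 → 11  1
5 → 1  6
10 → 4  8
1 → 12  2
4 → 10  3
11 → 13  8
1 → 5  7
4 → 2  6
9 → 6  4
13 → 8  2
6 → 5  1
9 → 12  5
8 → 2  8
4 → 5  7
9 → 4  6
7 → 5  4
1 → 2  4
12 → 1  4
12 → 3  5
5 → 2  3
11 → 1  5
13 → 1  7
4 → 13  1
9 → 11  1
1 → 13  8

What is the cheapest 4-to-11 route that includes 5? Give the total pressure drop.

21 kPa

Shortest 4→5: 4–5 = 7
Shortest 5→11: 5–1–12–3–11 = 14
Total via 5: 7 + 14 = 21 kPa.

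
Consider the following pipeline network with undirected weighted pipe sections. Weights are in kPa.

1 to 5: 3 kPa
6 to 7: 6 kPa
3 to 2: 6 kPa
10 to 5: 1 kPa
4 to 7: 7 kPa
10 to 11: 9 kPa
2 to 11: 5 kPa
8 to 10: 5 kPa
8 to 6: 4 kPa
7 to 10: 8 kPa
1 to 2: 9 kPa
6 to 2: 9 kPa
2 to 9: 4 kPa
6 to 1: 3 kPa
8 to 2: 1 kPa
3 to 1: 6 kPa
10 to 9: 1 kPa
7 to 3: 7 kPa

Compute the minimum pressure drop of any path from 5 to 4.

16 kPa

Shortest distances from 5:
5: 0
10: 1  (via 5)
9: 2  (via 10)
1: 3  (via 5)
2: 6  (via 9)
6: 6  (via 1)
8: 6  (via 10)
3: 9  (via 1)
7: 9  (via 10)
11: 10  (via 10)
4: 16  (via 7)
Shortest route: 5–10–7–4 = 16 kPa.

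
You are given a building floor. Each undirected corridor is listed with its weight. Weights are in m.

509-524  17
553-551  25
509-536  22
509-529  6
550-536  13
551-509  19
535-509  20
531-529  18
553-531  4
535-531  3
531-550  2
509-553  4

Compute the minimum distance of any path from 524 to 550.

27 m

Settle nodes by increasing distance from 524:
524: 0
509: 17  (via 524)
553: 21  (via 509)
529: 23  (via 509)
531: 25  (via 553)
550: 27  (via 531)
Shortest route: 524 → 509 → 553 → 531 → 550 = 27 m.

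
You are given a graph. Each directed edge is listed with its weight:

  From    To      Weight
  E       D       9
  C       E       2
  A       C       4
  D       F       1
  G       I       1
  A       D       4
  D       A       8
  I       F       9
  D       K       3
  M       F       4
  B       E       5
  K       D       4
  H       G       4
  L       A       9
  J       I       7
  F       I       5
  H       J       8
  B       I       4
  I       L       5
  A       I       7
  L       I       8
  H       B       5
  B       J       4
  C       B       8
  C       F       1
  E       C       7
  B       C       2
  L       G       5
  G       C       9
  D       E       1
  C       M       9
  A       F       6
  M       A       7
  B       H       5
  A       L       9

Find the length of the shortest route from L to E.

14

Shortest distances from L:
L: 0
G: 5  (via L)
I: 6  (via G)
A: 9  (via L)
C: 13  (via A)
D: 13  (via A)
E: 14  (via D)
Shortest route: L → A → D → E = 14.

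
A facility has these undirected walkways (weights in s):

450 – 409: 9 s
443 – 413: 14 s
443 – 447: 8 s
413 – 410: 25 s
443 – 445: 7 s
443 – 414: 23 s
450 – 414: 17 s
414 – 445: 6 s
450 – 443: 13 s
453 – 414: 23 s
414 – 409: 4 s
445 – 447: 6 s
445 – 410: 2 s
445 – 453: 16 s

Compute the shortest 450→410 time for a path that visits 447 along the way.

Shortest 450→447: 450–443–447 = 21
Shortest 447→410: 447–445–410 = 8
Total via 447: 21 + 8 = 29 s.

29 s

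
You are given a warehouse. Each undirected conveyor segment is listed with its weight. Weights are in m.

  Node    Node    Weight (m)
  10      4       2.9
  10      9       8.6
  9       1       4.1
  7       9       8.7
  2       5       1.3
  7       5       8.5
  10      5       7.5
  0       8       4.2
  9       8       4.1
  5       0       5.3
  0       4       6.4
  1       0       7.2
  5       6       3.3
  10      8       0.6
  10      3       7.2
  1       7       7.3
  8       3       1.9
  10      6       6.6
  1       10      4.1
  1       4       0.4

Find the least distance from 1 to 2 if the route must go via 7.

17.1 m

Best 1 to 7: 1–7 costing 7.3
Best 7 to 2: 7–5–2 costing 9.8
Total via 7: 7.3 + 9.8 = 17.1 m.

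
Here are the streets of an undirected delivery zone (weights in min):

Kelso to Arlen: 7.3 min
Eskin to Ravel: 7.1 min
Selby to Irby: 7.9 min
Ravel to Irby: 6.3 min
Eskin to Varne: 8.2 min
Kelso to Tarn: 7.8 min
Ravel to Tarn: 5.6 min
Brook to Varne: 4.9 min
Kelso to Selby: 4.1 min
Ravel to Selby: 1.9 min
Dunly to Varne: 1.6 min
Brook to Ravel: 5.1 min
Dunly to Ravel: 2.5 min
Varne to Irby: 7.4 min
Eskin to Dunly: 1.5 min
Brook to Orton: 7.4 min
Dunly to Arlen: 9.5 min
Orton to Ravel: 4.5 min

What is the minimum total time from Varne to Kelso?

10.1 min

Enumerating some paths:
Varne–Brook–Ravel–Selby–Kelso: 4.9+5.1+1.9+4.1 = 16
Varne–Dunly–Ravel–Selby–Kelso: 1.6+2.5+1.9+4.1 = 10.1
Cheapest is Varne–Dunly–Ravel–Selby–Kelso at 10.1 min.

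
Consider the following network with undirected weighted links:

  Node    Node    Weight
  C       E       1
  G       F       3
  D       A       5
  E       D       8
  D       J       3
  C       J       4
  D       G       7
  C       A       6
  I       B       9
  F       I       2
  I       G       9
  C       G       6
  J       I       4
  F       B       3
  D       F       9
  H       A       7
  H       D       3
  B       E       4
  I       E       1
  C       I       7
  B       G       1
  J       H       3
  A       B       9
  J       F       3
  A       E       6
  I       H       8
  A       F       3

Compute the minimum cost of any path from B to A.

6

Running Dijkstra from B:
B: 0
G: 1  (via B)
F: 3  (via B)
E: 4  (via B)
C: 5  (via E)
I: 5  (via F)
A: 6  (via F)
Shortest route: B → F → A = 6.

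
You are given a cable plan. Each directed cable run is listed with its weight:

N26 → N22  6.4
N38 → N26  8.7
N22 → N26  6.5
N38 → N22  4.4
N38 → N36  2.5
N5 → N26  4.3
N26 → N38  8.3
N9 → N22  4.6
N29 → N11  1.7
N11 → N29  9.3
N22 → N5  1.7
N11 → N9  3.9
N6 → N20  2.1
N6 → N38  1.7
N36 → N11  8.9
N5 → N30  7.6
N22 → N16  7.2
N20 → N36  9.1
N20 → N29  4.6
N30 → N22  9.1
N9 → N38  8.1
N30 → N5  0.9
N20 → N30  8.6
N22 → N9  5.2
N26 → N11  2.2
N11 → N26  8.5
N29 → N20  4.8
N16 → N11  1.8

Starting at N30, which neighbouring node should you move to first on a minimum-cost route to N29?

Enumerating some paths:
N30 → N5 → N26 → N11 → N29: 0.9+4.3+2.2+9.3 = 16.7
N30 → N22 → N5 → N26 → N11 → N29: 9.1+1.7+4.3+2.2+9.3 = 26.6
N30 → N22 → N26 → N11 → N29: 9.1+6.5+2.2+9.3 = 27.1
Cheapest is N30 → N5 → N26 → N11 → N29 at 16.7.
So from N30 the first move is to N5.

N5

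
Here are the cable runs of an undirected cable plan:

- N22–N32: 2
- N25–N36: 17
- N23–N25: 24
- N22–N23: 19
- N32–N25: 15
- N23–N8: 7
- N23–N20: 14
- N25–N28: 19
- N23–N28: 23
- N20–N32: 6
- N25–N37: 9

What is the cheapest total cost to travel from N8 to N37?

Compare a few routes:
N8 → N23 → N20 → N32 → N25 → N37: 7+14+6+15+9 = 51
N8 → N23 → N25 → N37: 7+24+9 = 40
Cheapest is N8 → N23 → N25 → N37 at 40.

40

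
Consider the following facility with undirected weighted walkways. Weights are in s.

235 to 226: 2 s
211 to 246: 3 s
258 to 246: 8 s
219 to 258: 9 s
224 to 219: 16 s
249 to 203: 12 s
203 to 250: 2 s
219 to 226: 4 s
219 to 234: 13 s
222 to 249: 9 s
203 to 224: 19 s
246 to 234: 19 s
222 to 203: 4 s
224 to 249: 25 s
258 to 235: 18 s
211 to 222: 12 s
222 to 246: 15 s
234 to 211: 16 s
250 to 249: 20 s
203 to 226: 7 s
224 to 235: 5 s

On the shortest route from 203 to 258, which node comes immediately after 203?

Enumerating some paths:
203–222–211–246–258: 4+12+3+8 = 27
203–226–219–258: 7+4+9 = 20
The minimum is 20 s via 203–226–219–258.
So from 203 the first move is to 226.

226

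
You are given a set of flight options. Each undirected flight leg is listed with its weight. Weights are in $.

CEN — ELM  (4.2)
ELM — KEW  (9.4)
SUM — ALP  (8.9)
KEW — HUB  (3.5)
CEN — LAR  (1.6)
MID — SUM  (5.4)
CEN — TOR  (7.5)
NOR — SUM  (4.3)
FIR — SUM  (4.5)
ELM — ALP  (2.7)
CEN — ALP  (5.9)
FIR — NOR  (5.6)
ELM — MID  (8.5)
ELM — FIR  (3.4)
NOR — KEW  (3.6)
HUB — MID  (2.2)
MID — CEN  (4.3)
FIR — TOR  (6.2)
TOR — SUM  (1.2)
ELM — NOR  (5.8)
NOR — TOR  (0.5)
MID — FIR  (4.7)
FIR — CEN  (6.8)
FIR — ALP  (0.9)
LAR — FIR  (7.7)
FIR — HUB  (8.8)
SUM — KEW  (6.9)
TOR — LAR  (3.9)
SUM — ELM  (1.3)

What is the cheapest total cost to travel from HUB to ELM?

$8.9

Enumerating some paths:
HUB–MID–FIR–ELM: 2.2+4.7+3.4 = 10.3
HUB–MID–SUM–ELM: 2.2+5.4+1.3 = 8.9
HUB–KEW–NOR–TOR–SUM–ELM: 3.5+3.6+0.5+1.2+1.3 = 10.1
Cheapest is HUB–MID–SUM–ELM at $8.9.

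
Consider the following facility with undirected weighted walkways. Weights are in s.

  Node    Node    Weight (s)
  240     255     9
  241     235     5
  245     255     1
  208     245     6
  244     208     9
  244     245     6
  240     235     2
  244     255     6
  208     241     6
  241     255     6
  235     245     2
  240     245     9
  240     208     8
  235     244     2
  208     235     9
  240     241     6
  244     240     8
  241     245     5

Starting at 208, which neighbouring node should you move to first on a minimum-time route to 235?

Enumerating some paths:
208 → 235: 9 = 9
208 → 245 → 235: 6+2 = 8
The minimum is 8 s via 208 → 245 → 235.
So from 208 the first move is to 245.

245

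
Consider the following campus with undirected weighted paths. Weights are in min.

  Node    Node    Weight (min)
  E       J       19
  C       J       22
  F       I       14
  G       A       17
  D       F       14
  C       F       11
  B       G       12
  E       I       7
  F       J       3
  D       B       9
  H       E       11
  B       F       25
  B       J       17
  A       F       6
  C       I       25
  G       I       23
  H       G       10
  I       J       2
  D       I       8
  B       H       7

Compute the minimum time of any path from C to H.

34 min

Compare a few routes:
C → F → J → I → E → H: 11+3+2+7+11 = 34
C → F → J → I → D → B → H: 11+3+2+8+9+7 = 40
C → F → J → B → H: 11+3+17+7 = 38
The minimum is 34 min via C → F → J → I → E → H.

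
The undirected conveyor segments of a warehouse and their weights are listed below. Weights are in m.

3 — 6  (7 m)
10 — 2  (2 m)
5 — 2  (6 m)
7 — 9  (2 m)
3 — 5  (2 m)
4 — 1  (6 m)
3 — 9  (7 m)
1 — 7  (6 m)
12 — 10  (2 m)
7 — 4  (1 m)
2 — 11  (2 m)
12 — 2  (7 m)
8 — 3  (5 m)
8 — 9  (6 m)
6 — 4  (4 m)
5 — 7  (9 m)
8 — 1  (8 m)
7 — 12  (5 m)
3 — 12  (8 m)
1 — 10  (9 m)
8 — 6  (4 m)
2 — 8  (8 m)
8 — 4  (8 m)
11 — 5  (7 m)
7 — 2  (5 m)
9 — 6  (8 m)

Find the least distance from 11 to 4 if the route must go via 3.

Best 11 to 3: 11–5–3 costing 9
Shortest 3→4: 3–9–7–4 = 10
Total via 3: 9 + 10 = 19 m.

19 m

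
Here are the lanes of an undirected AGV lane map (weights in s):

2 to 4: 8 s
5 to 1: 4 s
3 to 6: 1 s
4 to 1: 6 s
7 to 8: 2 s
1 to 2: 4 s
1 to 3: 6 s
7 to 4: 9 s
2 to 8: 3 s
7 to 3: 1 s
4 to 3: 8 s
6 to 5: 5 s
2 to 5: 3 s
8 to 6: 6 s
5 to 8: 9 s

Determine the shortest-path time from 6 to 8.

4 s

Enumerating some paths:
6 → 3 → 7 → 8: 1+1+2 = 4
6 → 8: 6 = 6
Cheapest is 6 → 3 → 7 → 8 at 4 s.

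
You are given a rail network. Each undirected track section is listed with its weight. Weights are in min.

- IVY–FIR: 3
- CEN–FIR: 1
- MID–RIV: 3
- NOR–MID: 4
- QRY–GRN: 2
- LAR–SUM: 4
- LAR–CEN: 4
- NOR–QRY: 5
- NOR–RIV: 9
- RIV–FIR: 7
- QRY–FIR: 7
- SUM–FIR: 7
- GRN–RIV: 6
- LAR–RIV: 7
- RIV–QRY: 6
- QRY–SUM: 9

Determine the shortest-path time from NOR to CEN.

13 min

Settle nodes by increasing distance from NOR:
NOR: 0
MID: 4  (via NOR)
QRY: 5  (via NOR)
GRN: 7  (via QRY)
RIV: 7  (via MID)
FIR: 12  (via QRY)
CEN: 13  (via FIR)
Shortest route: NOR–QRY–FIR–CEN = 13 min.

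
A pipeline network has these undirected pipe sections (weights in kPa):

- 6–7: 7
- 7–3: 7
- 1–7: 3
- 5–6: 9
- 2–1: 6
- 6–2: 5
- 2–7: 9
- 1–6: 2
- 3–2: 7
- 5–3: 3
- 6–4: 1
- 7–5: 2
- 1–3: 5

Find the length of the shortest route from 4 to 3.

Running Dijkstra from 4:
4: 0
6: 1  (via 4)
1: 3  (via 6)
2: 6  (via 6)
7: 6  (via 1)
3: 8  (via 1)
Shortest route: 4 → 6 → 1 → 3 = 8 kPa.

8 kPa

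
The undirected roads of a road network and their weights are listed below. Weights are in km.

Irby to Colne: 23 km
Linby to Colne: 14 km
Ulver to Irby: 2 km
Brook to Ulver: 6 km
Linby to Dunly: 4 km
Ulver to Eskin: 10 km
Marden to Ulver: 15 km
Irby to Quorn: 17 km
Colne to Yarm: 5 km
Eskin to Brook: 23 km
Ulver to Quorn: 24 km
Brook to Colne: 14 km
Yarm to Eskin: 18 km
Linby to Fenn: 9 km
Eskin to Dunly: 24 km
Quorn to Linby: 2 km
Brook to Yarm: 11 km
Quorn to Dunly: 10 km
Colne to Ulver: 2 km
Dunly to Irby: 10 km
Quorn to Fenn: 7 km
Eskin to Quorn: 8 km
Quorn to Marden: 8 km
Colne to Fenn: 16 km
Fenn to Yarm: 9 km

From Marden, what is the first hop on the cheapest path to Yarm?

Compare a few routes:
Marden → Quorn → Fenn → Yarm: 8+7+9 = 24
Marden → Ulver → Colne → Yarm: 15+2+5 = 22
Marden → Quorn → Linby → Fenn → Yarm: 8+2+9+9 = 28
Cheapest is Marden → Ulver → Colne → Yarm at 22 km.
So from Marden the first move is to Ulver.

Ulver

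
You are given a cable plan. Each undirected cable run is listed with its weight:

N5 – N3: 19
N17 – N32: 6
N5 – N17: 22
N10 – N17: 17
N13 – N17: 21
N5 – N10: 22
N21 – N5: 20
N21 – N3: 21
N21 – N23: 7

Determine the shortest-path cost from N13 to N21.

Compare a few routes:
N13 - N17 - N5 - N21: 21+22+20 = 63
N13 - N17 - N10 - N5 - N3 - N21: 21+17+22+19+21 = 100
N13 - N17 - N10 - N5 - N21: 21+17+22+20 = 80
N13 - N17 - N5 - N3 - N21: 21+22+19+21 = 83
The minimum is 63 via N13 - N17 - N5 - N21.

63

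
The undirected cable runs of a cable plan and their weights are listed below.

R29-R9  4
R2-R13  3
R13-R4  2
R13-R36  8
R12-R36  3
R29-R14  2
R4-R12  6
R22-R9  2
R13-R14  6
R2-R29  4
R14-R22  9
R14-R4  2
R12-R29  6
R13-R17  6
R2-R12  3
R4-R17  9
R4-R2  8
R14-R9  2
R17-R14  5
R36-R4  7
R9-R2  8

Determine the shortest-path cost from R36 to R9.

11

Running Dijkstra from R36:
R36: 0
R12: 3  (via R36)
R2: 6  (via R12)
R4: 7  (via R36)
R13: 8  (via R36)
R14: 9  (via R4)
R29: 9  (via R12)
R9: 11  (via R14)
Shortest route: R36 → R4 → R14 → R9 = 11.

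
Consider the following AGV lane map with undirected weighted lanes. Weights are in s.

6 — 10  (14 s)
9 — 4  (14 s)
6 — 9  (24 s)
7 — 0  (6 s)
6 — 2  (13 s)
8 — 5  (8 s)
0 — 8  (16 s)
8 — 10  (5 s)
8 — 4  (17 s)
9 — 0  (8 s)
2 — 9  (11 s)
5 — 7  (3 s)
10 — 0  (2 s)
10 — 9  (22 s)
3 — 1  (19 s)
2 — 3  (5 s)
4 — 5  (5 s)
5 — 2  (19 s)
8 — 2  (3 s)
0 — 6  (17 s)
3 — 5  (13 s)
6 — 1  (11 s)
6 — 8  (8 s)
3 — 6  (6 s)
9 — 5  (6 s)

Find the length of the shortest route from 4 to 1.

32 s

Running Dijkstra from 4:
4: 0
5: 5  (via 4)
7: 8  (via 5)
9: 11  (via 5)
8: 13  (via 5)
0: 14  (via 7)
2: 16  (via 8)
10: 16  (via 0)
3: 18  (via 5)
6: 21  (via 8)
1: 32  (via 6)
Shortest route: 4–5–8–6–1 = 32 s.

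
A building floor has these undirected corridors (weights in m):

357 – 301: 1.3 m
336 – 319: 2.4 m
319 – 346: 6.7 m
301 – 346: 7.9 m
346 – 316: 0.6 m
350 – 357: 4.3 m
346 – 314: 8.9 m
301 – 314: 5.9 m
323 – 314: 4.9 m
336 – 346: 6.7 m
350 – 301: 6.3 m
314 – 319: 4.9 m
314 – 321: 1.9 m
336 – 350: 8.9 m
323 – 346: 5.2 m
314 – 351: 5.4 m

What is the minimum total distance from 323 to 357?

Compare a few routes:
323 → 314 → 301 → 350 → 357: 4.9+5.9+6.3+4.3 = 21.4
323 → 346 → 301 → 357: 5.2+7.9+1.3 = 14.4
323 → 314 → 301 → 357: 4.9+5.9+1.3 = 12.1
323 → 346 → 314 → 301 → 357: 5.2+8.9+5.9+1.3 = 21.3
The minimum is 12.1 m via 323 → 314 → 301 → 357.

12.1 m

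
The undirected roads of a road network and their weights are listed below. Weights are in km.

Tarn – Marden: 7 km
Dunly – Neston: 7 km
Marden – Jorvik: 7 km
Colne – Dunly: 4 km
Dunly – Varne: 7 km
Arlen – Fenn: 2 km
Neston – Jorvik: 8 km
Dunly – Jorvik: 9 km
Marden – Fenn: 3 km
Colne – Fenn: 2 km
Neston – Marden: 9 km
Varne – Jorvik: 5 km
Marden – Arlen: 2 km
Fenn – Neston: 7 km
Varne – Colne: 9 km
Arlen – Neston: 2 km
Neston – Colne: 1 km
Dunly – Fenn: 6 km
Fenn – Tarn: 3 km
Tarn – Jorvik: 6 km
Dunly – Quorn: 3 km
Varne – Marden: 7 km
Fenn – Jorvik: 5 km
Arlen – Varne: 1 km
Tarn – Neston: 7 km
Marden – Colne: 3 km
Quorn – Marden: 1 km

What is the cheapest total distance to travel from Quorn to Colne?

Running Dijkstra from Quorn:
Quorn: 0
Marden: 1  (via Quorn)
Arlen: 3  (via Marden)
Dunly: 3  (via Quorn)
Varne: 4  (via Arlen)
Fenn: 4  (via Marden)
Colne: 4  (via Marden)
Shortest route: Quorn–Marden–Colne = 4 km.

4 km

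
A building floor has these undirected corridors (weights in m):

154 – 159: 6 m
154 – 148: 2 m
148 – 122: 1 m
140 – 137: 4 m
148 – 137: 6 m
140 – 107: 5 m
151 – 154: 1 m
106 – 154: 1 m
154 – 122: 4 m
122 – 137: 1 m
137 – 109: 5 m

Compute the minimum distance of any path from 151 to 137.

5 m

Settle nodes by increasing distance from 151:
151: 0
154: 1  (via 151)
106: 2  (via 154)
148: 3  (via 154)
122: 4  (via 148)
137: 5  (via 122)
Shortest route: 151–154–148–122–137 = 5 m.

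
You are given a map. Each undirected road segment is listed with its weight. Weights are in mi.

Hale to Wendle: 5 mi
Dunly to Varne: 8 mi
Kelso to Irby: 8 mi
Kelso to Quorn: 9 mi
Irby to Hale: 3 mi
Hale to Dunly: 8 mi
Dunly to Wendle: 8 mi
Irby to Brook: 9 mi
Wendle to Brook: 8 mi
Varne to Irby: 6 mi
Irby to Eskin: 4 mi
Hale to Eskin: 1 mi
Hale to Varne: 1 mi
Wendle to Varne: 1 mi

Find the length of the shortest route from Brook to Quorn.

Compare a few routes:
Brook–Wendle–Varne–Irby–Kelso–Quorn: 8+1+6+8+9 = 32
Brook–Irby–Kelso–Quorn: 9+8+9 = 26
Brook–Wendle–Varne–Hale–Irby–Kelso–Quorn: 8+1+1+3+8+9 = 30
Brook–Wendle–Varne–Hale–Eskin–Irby–Kelso–Quorn: 8+1+1+1+4+8+9 = 32
The minimum is 26 mi via Brook–Irby–Kelso–Quorn.

26 mi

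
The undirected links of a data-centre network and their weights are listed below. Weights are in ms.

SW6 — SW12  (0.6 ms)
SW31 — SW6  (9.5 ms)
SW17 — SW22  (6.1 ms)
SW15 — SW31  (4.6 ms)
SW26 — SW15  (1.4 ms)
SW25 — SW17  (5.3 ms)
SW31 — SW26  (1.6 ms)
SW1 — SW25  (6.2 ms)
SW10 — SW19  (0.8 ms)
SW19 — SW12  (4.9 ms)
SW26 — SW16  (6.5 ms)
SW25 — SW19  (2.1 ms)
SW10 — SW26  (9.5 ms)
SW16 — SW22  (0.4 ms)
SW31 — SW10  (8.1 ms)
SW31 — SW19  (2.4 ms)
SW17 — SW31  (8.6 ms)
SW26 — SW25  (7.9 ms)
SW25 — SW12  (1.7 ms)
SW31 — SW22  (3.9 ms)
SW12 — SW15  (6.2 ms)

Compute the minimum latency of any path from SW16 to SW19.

Candidate routes:
SW16–SW22–SW31–SW10–SW19: 0.4+3.9+8.1+0.8 = 13.2
SW16–SW22–SW31–SW19: 0.4+3.9+2.4 = 6.7
SW16–SW26–SW31–SW19: 6.5+1.6+2.4 = 10.5
Cheapest is SW16–SW22–SW31–SW19 at 6.7 ms.

6.7 ms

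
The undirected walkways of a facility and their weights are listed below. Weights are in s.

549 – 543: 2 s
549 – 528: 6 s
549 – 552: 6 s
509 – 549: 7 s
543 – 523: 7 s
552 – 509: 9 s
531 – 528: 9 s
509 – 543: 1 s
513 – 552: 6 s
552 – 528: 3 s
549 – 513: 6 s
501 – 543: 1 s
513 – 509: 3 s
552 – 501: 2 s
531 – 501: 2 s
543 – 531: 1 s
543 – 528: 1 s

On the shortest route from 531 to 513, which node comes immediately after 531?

Enumerating some paths:
531 - 543 - 509 - 513: 1+1+3 = 5
531 - 501 - 543 - 509 - 513: 2+1+1+3 = 7
Cheapest is 531 - 543 - 509 - 513 at 5 s.
So from 531 the first move is to 543.

543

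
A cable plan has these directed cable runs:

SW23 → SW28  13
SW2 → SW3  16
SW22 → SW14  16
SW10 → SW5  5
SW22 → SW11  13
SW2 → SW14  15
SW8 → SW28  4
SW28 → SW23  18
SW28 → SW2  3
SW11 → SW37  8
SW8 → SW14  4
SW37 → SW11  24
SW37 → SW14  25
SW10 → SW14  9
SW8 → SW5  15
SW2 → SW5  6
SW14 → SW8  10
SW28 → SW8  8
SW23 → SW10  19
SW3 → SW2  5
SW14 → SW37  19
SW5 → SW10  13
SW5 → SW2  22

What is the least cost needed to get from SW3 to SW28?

Running Dijkstra from SW3:
SW3: 0
SW2: 5  (via SW3)
SW5: 11  (via SW2)
SW14: 20  (via SW2)
SW10: 24  (via SW5)
SW8: 30  (via SW14)
SW28: 34  (via SW8)
Shortest route: SW3–SW2–SW14–SW8–SW28 = 34.

34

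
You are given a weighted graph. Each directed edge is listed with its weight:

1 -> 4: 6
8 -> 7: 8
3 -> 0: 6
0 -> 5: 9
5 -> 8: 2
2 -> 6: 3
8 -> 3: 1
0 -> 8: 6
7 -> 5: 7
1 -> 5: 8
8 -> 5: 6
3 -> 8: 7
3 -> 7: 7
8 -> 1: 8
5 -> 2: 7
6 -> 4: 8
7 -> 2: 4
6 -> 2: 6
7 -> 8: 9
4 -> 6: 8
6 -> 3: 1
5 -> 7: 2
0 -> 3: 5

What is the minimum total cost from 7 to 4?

15

Running Dijkstra from 7:
7: 0
2: 4  (via 7)
5: 7  (via 7)
6: 7  (via 2)
3: 8  (via 6)
8: 9  (via 7)
0: 14  (via 3)
4: 15  (via 6)
Shortest route: 7–2–6–4 = 15.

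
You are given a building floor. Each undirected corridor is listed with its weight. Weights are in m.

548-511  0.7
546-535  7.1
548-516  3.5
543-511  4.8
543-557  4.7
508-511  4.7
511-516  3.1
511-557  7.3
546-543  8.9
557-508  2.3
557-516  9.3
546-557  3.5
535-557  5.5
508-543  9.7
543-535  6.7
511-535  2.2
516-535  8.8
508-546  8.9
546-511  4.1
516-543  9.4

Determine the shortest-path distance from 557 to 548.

7.7 m

Compare a few routes:
557 → 511 → 548: 7.3+0.7 = 8
557 → 508 → 511 → 548: 2.3+4.7+0.7 = 7.7
557 → 546 → 511 → 548: 3.5+4.1+0.7 = 8.3
The minimum is 7.7 m via 557 → 508 → 511 → 548.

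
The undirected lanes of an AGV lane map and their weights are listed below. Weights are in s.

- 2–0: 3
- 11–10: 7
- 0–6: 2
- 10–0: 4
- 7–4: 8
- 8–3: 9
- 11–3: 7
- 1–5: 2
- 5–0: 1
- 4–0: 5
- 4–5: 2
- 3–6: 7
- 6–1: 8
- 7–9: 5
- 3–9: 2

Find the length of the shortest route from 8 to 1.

Shortest distances from 8:
8: 0
3: 9  (via 8)
9: 11  (via 3)
6: 16  (via 3)
7: 16  (via 9)
11: 16  (via 3)
0: 18  (via 6)
5: 19  (via 0)
1: 21  (via 5)
Shortest route: 8–3–6–0–5–1 = 21 s.

21 s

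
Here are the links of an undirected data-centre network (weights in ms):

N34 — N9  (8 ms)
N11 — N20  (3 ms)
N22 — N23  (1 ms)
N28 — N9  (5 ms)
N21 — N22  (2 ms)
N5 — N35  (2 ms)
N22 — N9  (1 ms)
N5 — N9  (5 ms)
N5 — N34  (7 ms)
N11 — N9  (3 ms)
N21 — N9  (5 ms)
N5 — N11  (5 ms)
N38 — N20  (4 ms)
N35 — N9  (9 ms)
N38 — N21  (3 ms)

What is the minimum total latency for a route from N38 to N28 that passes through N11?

15 ms

Shortest N38→N11: N38 → N20 → N11 = 7
Best N11 to N28: N11 → N9 → N28 costing 8
Total via N11: 7 + 8 = 15 ms.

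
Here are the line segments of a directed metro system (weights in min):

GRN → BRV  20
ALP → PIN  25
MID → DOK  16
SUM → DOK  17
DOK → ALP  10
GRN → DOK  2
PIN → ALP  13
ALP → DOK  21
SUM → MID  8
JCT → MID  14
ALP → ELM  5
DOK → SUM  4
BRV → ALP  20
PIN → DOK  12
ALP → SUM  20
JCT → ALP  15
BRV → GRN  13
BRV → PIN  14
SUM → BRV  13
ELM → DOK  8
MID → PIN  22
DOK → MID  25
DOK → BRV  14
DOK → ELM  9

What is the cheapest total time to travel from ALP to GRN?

40 min

Compare a few routes:
ALP - ELM - DOK - SUM - BRV - GRN: 5+8+4+13+13 = 43
ALP - ELM - DOK - BRV - GRN: 5+8+14+13 = 40
Cheapest is ALP - ELM - DOK - BRV - GRN at 40 min.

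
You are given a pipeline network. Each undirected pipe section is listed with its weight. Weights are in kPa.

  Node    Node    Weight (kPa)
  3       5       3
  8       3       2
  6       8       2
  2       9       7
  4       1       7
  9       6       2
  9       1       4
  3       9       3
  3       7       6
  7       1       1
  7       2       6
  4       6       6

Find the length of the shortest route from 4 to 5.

Settle nodes by increasing distance from 4:
4: 0
6: 6  (via 4)
1: 7  (via 4)
7: 8  (via 1)
8: 8  (via 6)
9: 8  (via 6)
3: 10  (via 8)
5: 13  (via 3)
Shortest route: 4–6–8–3–5 = 13 kPa.

13 kPa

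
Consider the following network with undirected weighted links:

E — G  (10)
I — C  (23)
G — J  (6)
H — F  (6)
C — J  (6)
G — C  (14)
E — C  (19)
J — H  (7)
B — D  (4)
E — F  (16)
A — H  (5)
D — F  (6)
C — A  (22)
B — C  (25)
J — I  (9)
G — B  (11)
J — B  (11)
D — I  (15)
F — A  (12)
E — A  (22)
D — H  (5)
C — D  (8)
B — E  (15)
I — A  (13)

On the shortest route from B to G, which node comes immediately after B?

Candidate routes:
B → G: 11 = 11
B → J → G: 11+6 = 17
The minimum is 11 via B → G.
So from B the first move is to G.

G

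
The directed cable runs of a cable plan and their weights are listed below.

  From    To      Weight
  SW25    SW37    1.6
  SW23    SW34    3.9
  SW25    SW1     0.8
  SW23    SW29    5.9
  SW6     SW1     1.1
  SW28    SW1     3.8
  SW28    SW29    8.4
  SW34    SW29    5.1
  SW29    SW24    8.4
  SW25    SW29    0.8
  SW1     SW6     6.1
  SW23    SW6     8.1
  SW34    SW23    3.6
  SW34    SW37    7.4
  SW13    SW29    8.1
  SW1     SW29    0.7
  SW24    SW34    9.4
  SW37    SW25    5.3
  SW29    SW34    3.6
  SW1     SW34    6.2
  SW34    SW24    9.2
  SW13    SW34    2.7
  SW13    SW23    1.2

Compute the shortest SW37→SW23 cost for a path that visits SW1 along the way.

14

Best SW37 to SW1: SW37 → SW25 → SW1 costing 6.1
Best SW1 to SW23: SW1 → SW29 → SW34 → SW23 costing 7.9
Total via SW1: 6.1 + 7.9 = 14.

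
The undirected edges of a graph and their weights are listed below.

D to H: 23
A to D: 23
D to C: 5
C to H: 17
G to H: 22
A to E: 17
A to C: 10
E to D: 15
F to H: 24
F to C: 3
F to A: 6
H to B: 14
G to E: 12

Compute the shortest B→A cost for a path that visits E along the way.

65

Best B to E: B–H–G–E costing 48
Shortest E→A: E–A = 17
Total via E: 48 + 17 = 65.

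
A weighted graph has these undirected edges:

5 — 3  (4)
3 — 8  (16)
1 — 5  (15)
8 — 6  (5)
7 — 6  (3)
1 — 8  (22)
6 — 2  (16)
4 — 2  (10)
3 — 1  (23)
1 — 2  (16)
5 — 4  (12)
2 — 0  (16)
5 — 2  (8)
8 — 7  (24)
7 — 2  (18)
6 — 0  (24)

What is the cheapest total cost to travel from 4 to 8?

Shortest distances from 4:
4: 0
2: 10  (via 4)
5: 12  (via 4)
3: 16  (via 5)
0: 26  (via 2)
1: 26  (via 2)
6: 26  (via 2)
7: 28  (via 2)
8: 31  (via 6)
Shortest route: 4 → 2 → 6 → 8 = 31.

31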